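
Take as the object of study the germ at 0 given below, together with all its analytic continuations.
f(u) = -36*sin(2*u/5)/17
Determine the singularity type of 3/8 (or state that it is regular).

There is no denominator, hence no pole anywhere.
The factor sin(2*u/5) is entire.
So the germ continues analytically to 3/8.

The point is a regular point.


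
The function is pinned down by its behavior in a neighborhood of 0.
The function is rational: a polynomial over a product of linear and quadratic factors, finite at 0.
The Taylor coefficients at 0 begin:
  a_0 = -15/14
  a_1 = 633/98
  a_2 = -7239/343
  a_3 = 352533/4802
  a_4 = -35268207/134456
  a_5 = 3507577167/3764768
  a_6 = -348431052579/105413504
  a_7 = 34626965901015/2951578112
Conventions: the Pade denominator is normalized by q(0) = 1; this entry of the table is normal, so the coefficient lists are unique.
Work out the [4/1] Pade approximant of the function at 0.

Taylor coefficients needed (read off): a_0 = -15/14, a_1 = 633/98, a_2 = -7239/343, a_3 = 352533/4802, a_4 = -35268207/134456, a_5 = 3507577167/3764768.
Write the denominator as Q(φ) = 1 + q1*φ. Requiring Q*f - P = O(φ^6) with deg P <= 4 kills the coefficients of φ^5..φ^5 in Q*f:
  φ^5: a_5 + q1*a_4 = 0, i.e. 3507577167/3764768 + (-35268207/134456)*q1 = 0.
Solving this linear system: q1 = 1169192389/329169932.
The numerator is Q*f truncated at degree 4: P0 = a_0 = -15/14; P1 = a_1 + q1*a_0 = 1746925839/658339864; P2 = a_2 + q1*a_1 = 1209822741/658339864; P3 = a_3 + q1*a_2 = -72877617/47024276; P4 = a_4 + q1*a_3 = -507408273/329169932.

The Pade approximant has numerator coefficients [-15/14, 1746925839/658339864, 1209822741/658339864, -72877617/47024276, -507408273/329169932]; denominator coefficients [1, 1169192389/329169932].


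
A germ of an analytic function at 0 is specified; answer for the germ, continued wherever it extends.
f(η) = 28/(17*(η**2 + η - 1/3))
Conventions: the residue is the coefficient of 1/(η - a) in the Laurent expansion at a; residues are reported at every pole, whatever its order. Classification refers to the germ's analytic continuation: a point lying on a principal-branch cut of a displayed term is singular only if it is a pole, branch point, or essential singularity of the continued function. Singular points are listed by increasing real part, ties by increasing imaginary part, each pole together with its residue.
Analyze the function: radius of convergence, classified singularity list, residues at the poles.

Radius of convergence at 0: -1/2 + (1/6)*sqrt(21).
At -1/2 - (1/6)*sqrt(21): a pole of order 1; residue -(4/17)*sqrt(21).
At -1/2 + (1/6)*sqrt(21): a pole of order 1; residue (4/17)*sqrt(21).

Denominator factor (η**2 + η - 1/3): discriminant 7/3, real irrational roots -1/2 + (1/6)*sqrt(21) and -1/2 - (1/6)*sqrt(21); poles of order 1, moduli -1/2 + (1/6)*sqrt(21) and 1/2 + (1/6)*sqrt(21).
The radius of convergence is the smallest modulus among the singular points: -1/2 + (1/6)*sqrt(21).
The factor η**2 + η - 1/3 splits as (η - a)(η - a') with a = -1/2 - (1/6)*sqrt(21), a' = -1/2 + (1/6)*sqrt(21). At the order-1 pole a set g(η) = (η - a)*f(η) = [28/17] / (η - a').
Simple pole: residue = g(a) at a = -1/2 - (1/6)*sqrt(21), which is -(4/17)*sqrt(21).
The factor η**2 + η - 1/3 splits as (η - a)(η - a') with a = -1/2 + (1/6)*sqrt(21), a' = -1/2 - (1/6)*sqrt(21). At the order-1 pole a set g(η) = (η - a)*f(η) = [28/17] / (η - a').
Simple pole: residue = g(a) at a = -1/2 + (1/6)*sqrt(21), which is (4/17)*sqrt(21).
List the singular points by increasing real part (a conjugate pair: the negative imaginary part first).


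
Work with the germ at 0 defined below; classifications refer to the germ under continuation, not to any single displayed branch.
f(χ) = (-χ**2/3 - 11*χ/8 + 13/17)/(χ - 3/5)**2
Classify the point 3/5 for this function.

The point is a pole of order 2.

The denominator factor χ - 3/5 vanishes at 3/5 and appears to the power 2; the numerator there equals -613/3400, nonzero, and no other factor vanishes.
Hence a pole whose order is the multiplicity, 2.


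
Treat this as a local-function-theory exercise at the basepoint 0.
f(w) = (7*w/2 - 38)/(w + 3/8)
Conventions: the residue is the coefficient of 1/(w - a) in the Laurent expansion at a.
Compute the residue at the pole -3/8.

At the order-1 pole -3/8 set g(w) = (w - (-3/8))*f(w) = 7*w/2 - 38.
Simple pole: residue = g(a) at a = -3/8, which is -629/16.

The residue is -629/16.


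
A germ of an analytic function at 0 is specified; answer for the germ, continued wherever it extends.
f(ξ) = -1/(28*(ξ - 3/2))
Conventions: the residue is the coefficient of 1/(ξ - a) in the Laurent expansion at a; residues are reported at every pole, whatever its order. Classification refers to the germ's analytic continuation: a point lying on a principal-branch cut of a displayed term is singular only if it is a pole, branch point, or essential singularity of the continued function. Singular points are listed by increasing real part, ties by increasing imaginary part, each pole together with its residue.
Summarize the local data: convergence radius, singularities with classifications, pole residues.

Radius of convergence at 0: 3/2.
At 3/2: a pole of order 1; residue -1/28.

Denominator factor (ξ - 3/2): pole of order 1 at 3/2, modulus 3/2.
The radius of convergence is the smallest modulus among the singular points: 3/2.
At the order-1 pole 3/2 set g(ξ) = (ξ - (3/2))*f(ξ) = -1/28.
Simple pole: residue = g(a) at a = 3/2, which is -1/28.


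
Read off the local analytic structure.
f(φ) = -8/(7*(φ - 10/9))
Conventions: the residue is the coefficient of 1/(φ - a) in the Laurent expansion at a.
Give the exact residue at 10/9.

At the order-1 pole 10/9 set g(φ) = (φ - (10/9))*f(φ) = -8/7.
Simple pole: residue = g(a) at a = 10/9, which is -8/7.

The residue is -8/7.


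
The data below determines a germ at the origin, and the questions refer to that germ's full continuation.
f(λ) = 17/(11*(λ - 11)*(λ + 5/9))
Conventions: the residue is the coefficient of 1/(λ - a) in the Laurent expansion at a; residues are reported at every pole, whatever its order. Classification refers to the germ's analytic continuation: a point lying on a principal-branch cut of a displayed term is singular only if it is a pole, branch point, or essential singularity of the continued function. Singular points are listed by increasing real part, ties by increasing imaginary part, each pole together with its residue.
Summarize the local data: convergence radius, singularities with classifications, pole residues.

Denominator factor (λ + 5/9): pole of order 1 at -5/9, modulus 5/9.
Denominator factor (λ - 11): pole of order 1 at 11, modulus 11.
The radius of convergence is the smallest modulus among the singular points: 5/9.
At the order-1 pole -5/9 set g(λ) = (λ - (-5/9))*f(λ) = 17/(11*(λ - 11)).
Simple pole: residue = g(a) at a = -5/9, which is -153/1144.
At the order-1 pole 11 set g(λ) = (λ - (11))*f(λ) = 17/(11*(λ + 5/9)).
Simple pole: residue = g(a) at a = 11, which is 153/1144.
List the singular points by increasing real part (a conjugate pair: the negative imaginary part first).

Radius of convergence at 0: 5/9.
At -5/9: a pole of order 1; residue -153/1144.
At 11: a pole of order 1; residue 153/1144.


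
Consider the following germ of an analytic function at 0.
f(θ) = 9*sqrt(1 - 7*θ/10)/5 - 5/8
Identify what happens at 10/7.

The term (9/5)*sqrt(1 - θ/(10/7)) has argument 1 - 10/7/(10/7) = 0 at 10/7: a square-root (algebraic, two-sheeted) branch point; the remaining terms are analytic or single-valued there.

The point is an algebraic (square-root) branch point.


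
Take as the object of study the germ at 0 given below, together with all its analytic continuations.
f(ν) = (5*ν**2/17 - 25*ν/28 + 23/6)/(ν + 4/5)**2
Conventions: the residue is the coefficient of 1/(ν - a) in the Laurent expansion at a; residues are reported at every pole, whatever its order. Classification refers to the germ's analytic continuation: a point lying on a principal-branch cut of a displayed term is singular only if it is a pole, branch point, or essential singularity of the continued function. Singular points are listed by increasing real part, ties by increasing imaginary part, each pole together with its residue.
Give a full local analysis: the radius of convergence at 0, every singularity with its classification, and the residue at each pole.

Denominator factor (ν + 4/5)^2: pole of order 2 at -4/5, modulus 4/5.
The radius of convergence is the smallest modulus among the singular points: 4/5.
At the order-2 pole -4/5 set g(ν) = (ν - (-4/5))^2*f(ν) = 5*ν**2/17 - 25*ν/28 + 23/6.
Order-2 pole: residue = g'(a); g'(-4/5) = -649/476, so the residue is -649/476.

Radius of convergence at 0: 4/5.
At -4/5: a pole of order 2; residue -649/476.


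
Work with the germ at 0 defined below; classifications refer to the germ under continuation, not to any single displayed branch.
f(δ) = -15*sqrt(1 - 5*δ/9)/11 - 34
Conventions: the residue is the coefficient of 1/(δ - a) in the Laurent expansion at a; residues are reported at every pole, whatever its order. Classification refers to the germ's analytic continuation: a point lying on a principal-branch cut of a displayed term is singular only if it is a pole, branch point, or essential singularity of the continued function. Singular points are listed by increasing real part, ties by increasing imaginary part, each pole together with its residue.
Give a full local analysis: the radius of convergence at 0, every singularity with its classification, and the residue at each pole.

Branch term (-15/11)*sqrt(1 - δ/(9/5)): its argument vanishes at δ = 9/5, a square-root branch point, modulus 9/5.
The radius of convergence is the smallest modulus among the singular points: 9/5.

Radius of convergence at 0: 9/5.
At 9/5: an algebraic (square-root) branch point.


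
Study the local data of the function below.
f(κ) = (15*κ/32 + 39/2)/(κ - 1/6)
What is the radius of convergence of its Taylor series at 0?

The radius of convergence is 1/6.

Denominator factor (κ - 1/6): pole of order 1 at 1/6, modulus 1/6.
The radius of convergence is the smallest modulus among the singular points: 1/6.


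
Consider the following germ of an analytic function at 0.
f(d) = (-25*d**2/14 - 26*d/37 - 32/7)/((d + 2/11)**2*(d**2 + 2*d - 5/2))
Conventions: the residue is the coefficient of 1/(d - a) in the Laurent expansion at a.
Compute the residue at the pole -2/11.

At the order-2 pole -2/11 set g(d) = (d - (-2/11))^2*f(d) = (-25*d**2/14 - 26*d/37 - 32/7)/(d**2 + 2*d - 5/2).
Order-2 pole: residue = g'(a); g'(-2/11) = 166496/177415, so the residue is 166496/177415.

The residue is 166496/177415.


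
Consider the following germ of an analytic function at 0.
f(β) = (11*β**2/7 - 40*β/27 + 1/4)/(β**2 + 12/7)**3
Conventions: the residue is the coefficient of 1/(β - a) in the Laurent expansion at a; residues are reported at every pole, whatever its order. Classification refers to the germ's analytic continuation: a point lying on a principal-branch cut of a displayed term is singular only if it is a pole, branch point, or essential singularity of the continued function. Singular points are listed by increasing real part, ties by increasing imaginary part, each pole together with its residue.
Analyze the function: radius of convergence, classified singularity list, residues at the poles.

Denominator factor (β**2 + 12/7)^3: discriminant -48/7, complex-conjugate roots ((2/7)*sqrt(21))*i and -((2/7)*sqrt(21))*i; poles of order 3, moduli (2/7)*sqrt(21) and (2/7)*sqrt(21).
The radius of convergence is the smallest modulus among the singular points: (2/7)*sqrt(21).
The factor β**2 + 12/7 splits as (β - a)(β - a') with a = -((2/7)*sqrt(21))*i, a' = ((2/7)*sqrt(21))*i. At the order-3 pole a set g(β) = (β - a)^3*f(β) = [11*β**2/7 - 40*β/27 + 1/4] / (β - a')^3.
Order-3 pole: residue = g''(a)/2; g''(-((2/7)*sqrt(21))*i) = ((25/1024)*sqrt(21))*i, so the residue is ((25/2048)*sqrt(21))*i.
The factor β**2 + 12/7 splits as (β - a)(β - a') with a = ((2/7)*sqrt(21))*i, a' = -((2/7)*sqrt(21))*i. At the order-3 pole a set g(β) = (β - a)^3*f(β) = [11*β**2/7 - 40*β/27 + 1/4] / (β - a')^3.
Order-3 pole: residue = g''(a)/2; g''(((2/7)*sqrt(21))*i) = -((25/1024)*sqrt(21))*i, so the residue is -((25/2048)*sqrt(21))*i.
List the singular points by increasing real part (a conjugate pair: the negative imaginary part first).

Radius of convergence at 0: (2/7)*sqrt(21).
At -((2/7)*sqrt(21))*i: a pole of order 3; residue ((25/2048)*sqrt(21))*i.
At ((2/7)*sqrt(21))*i: a pole of order 3; residue -((25/2048)*sqrt(21))*i.


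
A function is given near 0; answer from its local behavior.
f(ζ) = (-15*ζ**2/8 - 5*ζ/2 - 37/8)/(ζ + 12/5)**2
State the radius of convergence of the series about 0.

The radius of convergence is 12/5.

Denominator factor (ζ + 12/5)^2: pole of order 2 at -12/5, modulus 12/5.
The radius of convergence is the smallest modulus among the singular points: 12/5.


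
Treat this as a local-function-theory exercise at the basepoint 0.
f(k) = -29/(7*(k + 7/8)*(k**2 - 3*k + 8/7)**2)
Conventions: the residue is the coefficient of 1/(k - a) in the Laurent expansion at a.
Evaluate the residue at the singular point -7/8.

At the order-1 pole -7/8 set g(k) = (k - (-7/8))*f(k) = -29/(7*(k**2 - 3*k + 8/7)**2).
Simple pole: residue = g(a) at a = -7/8, which is -831488/4124961.

The residue is -831488/4124961.


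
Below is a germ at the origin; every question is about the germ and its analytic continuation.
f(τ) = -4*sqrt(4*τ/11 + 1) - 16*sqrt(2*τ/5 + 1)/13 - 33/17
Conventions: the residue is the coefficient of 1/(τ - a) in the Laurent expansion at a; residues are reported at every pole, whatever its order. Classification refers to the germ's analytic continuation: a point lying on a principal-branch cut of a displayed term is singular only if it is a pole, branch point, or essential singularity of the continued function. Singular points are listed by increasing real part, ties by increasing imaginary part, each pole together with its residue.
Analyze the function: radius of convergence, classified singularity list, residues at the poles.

Radius of convergence at 0: 5/2.
At -11/4: an algebraic (square-root) branch point.
At -5/2: an algebraic (square-root) branch point.

Branch term (-4)*sqrt(1 - τ/(-11/4)): its argument vanishes at τ = -11/4, a square-root branch point, modulus 11/4.
Branch term (-16/13)*sqrt(1 - τ/(-5/2)): its argument vanishes at τ = -5/2, a square-root branch point, modulus 5/2.
The radius of convergence is the smallest modulus among the singular points: 5/2.
List the singular points by increasing real part (a conjugate pair: the negative imaginary part first).


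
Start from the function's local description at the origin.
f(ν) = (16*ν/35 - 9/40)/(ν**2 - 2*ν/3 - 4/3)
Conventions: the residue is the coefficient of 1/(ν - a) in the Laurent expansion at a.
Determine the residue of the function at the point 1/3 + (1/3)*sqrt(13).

The factor ν**2 - 2*ν/3 - 4/3 splits as (ν - a)(ν - a') with a = 1/3 + (1/3)*sqrt(13), a' = 1/3 - (1/3)*sqrt(13). At the order-1 pole a set g(ν) = (ν - a)*f(ν) = [16*ν/35 - 9/40] / (ν - a').
Simple pole: residue = g(a) at a = 1/3 + (1/3)*sqrt(13), which is 8/35 - (61/7280)*sqrt(13).

The residue is 8/35 - (61/7280)*sqrt(13).


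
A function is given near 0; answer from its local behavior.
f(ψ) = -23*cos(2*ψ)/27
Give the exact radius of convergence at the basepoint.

The radius of convergence is infinite.

The factor cos(2*ψ) is entire and contributes no finite singular point.
The polynomial part has no poles.
No finite singular points: the Taylor series at 0 converges everywhere.


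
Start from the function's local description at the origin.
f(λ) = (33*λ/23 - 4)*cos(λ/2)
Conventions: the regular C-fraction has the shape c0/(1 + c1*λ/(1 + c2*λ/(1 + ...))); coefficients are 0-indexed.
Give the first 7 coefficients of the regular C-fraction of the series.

Taylor coefficients (expand at 0): a_0 = -4, a_1 = 33/23, a_2 = 1/2, a_3 = -33/184, a_4 = -1/96, a_5 = 11/2944, a_6 = 1/11520.
c0 = a_0 = -4. Peel one level at a time: if S = 1 + c*λ/S' with S'(0) = 1, then c is the λ-coefficient of S and S' = c*λ/(S - 1).
S_1 = c0/f = 1 + (33/92)*λ + (2147/8464)*λ^2 + ...; c1 = 33/92.
S_2 = c1*λ/(S_1 - 1) = 1 + (-2147/3036)*λ + (2147/8712)*λ^2 + ...; c2 = -2147/3036.
S_3 = c2*λ/(S_2 - 1) = 1 + (23/66)*λ + (-2645/51528)*λ^2 + ...; c3 = 23/66.
S_4 = c3*λ/(S_3 - 1) = 1 + (1265/8588)*λ + (-574145/18438436)*λ^2 + ...; c4 = 1265/8588.
S_5 = c4*λ/(S_4 - 1) = 1 + (10439/49381)*λ + (35584463/454305200)*λ^2 + ...; c5 = 10439/49381.
S_6 = c5*λ/(S_5 - 1) = 1 + (-35584463/96038800)*λ + ...; c6 = -35584463/96038800.

The regular C-fraction coefficients are [-4, 33/92, -2147/3036, 23/66, 1265/8588, 10439/49381, -35584463/96038800].


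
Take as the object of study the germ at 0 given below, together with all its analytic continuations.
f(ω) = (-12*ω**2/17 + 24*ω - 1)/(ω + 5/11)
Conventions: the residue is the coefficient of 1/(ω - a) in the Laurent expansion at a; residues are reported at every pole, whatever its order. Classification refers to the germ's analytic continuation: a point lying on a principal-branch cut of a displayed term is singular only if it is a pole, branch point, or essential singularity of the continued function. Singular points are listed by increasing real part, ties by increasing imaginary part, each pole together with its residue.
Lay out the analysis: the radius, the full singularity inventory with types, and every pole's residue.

Radius of convergence at 0: 5/11.
At -5/11: a pole of order 1; residue -24797/2057.

Denominator factor (ω + 5/11): pole of order 1 at -5/11, modulus 5/11.
The radius of convergence is the smallest modulus among the singular points: 5/11.
At the order-1 pole -5/11 set g(ω) = (ω - (-5/11))*f(ω) = -12*ω**2/17 + 24*ω - 1.
Simple pole: residue = g(a) at a = -5/11, which is -24797/2057.


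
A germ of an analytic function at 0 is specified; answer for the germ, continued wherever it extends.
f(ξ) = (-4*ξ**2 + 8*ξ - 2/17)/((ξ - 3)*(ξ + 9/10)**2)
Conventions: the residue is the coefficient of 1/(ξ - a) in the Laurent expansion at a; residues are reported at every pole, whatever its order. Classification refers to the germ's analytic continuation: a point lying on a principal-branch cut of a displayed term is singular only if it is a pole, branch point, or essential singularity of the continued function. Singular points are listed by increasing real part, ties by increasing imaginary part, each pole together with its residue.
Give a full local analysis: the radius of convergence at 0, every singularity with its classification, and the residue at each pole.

Denominator factor (ξ - 3): pole of order 1 at 3, modulus 3.
Denominator factor (ξ + 9/10)^2: pole of order 2 at -9/10, modulus 9/10.
The radius of convergence is the smallest modulus among the singular points: 9/10.
At the order-2 pole -9/10 set g(ξ) = (ξ - (-9/10))^2*f(ξ) = (-4*ξ**2 + 8*ξ - 2/17)/(ξ - 3).
Order-2 pole: residue = g'(a); g'(-9/10) = -82828/25857, so the residue is -82828/25857.
At the order-1 pole 3 set g(ξ) = (ξ - (3))*f(ξ) = (-4*ξ**2 + 8*ξ - 2/17)/(ξ + 9/10)**2.
Simple pole: residue = g(a) at a = 3, which is -20600/25857.
List the singular points by increasing real part (a conjugate pair: the negative imaginary part first).

Radius of convergence at 0: 9/10.
At -9/10: a pole of order 2; residue -82828/25857.
At 3: a pole of order 1; residue -20600/25857.


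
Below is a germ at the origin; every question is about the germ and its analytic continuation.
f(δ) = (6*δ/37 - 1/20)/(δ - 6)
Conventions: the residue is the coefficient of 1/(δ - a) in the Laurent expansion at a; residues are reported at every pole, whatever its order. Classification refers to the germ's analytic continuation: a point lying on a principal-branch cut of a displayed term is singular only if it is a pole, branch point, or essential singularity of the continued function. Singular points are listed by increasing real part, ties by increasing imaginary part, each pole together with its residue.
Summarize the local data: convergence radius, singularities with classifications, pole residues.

Denominator factor (δ - 6): pole of order 1 at 6, modulus 6.
The radius of convergence is the smallest modulus among the singular points: 6.
At the order-1 pole 6 set g(δ) = (δ - (6))*f(δ) = 6*δ/37 - 1/20.
Simple pole: residue = g(a) at a = 6, which is 683/740.

Radius of convergence at 0: 6.
At 6: a pole of order 1; residue 683/740.


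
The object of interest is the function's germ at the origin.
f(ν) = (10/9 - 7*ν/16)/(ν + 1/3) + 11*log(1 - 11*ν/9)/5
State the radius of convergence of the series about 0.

The radius of convergence is 1/3.

Denominator factor (ν + 1/3): pole of order 1 at -1/3, modulus 1/3.
Branch term (11/5)*log(1 - ν/(9/11)): its argument vanishes at ν = 9/11, a logarithmic branch point, modulus 9/11.
The radius of convergence is the smallest modulus among the singular points: 1/3.


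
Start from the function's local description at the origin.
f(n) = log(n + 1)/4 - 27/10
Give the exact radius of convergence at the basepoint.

The radius of convergence is 1.

Branch term (1/4)*log(1 - n/(-1)): its argument vanishes at n = -1, a logarithmic branch point, modulus 1.
The radius of convergence is the smallest modulus among the singular points: 1.


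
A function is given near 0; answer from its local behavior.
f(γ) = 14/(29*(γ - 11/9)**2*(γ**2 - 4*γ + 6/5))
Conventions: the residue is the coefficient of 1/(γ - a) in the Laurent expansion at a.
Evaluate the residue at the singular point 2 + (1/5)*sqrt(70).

The factor γ**2 - 4*γ + 6/5 splits as (γ - a)(γ - a') with a = 2 + (1/5)*sqrt(70), a' = 2 - (1/5)*sqrt(70). At the order-1 pole a set g(γ) = (γ - a)*f(γ) = [14/(29*(γ - 11/9)**2)] / (γ - a').
Simple pole: residue = g(a) at a = 2 + (1/5)*sqrt(70), which is -36450/467741 + (79785/6548374)*sqrt(70).

The residue is -36450/467741 + (79785/6548374)*sqrt(70).


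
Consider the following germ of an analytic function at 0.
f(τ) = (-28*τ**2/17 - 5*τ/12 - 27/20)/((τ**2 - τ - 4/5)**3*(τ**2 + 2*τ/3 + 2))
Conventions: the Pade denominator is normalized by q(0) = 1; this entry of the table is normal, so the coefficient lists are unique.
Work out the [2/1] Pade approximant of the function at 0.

Taylor coefficients needed (expand at 0): a_0 = 675/512, a_1 = -30575/6144, a_2 = 11522075/626688, a_3 = -412109525/7520256.
Write the denominator as Q(τ) = 1 + q1*τ. Requiring Q*f - P = O(τ^4) with deg P <= 2 kills the coefficients of τ^3..τ^3 in Q*f:
  τ^3: a_3 + q1*a_2 = 0, i.e. -412109525/7520256 + (11522075/626688)*q1 = 0.
Solving this linear system: q1 = 867599/291084.
The numerator is Q*f truncated at degree 2: P0 = a_0 = 675/512; P1 = a_1 + q1*a_0 = -78014225/74517504; P2 = a_2 + q1*a_1 = 12002852925/3378126848.

The Pade approximant has numerator coefficients [675/512, -78014225/74517504, 12002852925/3378126848]; denominator coefficients [1, 867599/291084].


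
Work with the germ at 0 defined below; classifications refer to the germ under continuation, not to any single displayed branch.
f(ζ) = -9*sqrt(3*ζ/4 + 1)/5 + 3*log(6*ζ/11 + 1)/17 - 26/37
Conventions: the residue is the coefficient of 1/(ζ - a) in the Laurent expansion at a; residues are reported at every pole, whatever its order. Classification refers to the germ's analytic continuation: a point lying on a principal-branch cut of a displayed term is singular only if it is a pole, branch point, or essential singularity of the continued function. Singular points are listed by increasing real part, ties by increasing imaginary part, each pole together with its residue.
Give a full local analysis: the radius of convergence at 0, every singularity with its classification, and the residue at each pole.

Branch term (-9/5)*sqrt(1 - ζ/(-4/3)): its argument vanishes at ζ = -4/3, a square-root branch point, modulus 4/3.
Branch term (3/17)*log(1 - ζ/(-11/6)): its argument vanishes at ζ = -11/6, a logarithmic branch point, modulus 11/6.
The radius of convergence is the smallest modulus among the singular points: 4/3.
List the singular points by increasing real part (a conjugate pair: the negative imaginary part first).

Radius of convergence at 0: 4/3.
At -11/6: a logarithmic branch point.
At -4/3: an algebraic (square-root) branch point.


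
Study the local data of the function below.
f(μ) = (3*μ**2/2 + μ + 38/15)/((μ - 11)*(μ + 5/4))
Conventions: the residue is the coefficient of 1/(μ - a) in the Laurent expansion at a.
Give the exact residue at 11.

At the order-1 pole 11 set g(μ) = (μ - (11))*f(μ) = (3*μ**2/2 + μ + 38/15)/(μ + 5/4).
Simple pole: residue = g(a) at a = 11, which is 11702/735.

The residue is 11702/735.


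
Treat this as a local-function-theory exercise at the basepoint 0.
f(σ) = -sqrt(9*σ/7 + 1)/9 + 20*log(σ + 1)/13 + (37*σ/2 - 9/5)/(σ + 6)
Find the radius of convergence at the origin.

Denominator factor (σ + 6): pole of order 1 at -6, modulus 6.
Branch term (-1/9)*sqrt(1 - σ/(-7/9)): its argument vanishes at σ = -7/9, a square-root branch point, modulus 7/9.
Branch term (20/13)*log(1 - σ/(-1)): its argument vanishes at σ = -1, a logarithmic branch point, modulus 1.
The radius of convergence is the smallest modulus among the singular points: 7/9.

The radius of convergence is 7/9.


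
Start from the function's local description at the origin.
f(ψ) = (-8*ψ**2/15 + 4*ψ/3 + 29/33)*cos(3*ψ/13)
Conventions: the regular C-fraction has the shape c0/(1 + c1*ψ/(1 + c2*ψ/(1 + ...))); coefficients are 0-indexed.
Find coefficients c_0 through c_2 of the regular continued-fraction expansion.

The regular C-fraction coefficients are [29/33, -44/29, 4172261/2156440].

Taylor coefficients (expand at 0): a_0 = 29/33, a_1 = 4/3, a_2 = -31049/55770.
c0 = a_0 = 29/33. Peel one level at a time: if S = 1 + c*ψ/S' with S'(0) = 1, then c is the ψ-coefficient of S and S' = c*ψ/(S - 1).
S_1 = c0/f = 1 + (-44/29)*ψ + (4172261/1421290)*ψ^2 + ...; c1 = -44/29.
S_2 = c1*ψ/(S_1 - 1) = 1 + (4172261/2156440)*ψ + ...; c2 = 4172261/2156440.


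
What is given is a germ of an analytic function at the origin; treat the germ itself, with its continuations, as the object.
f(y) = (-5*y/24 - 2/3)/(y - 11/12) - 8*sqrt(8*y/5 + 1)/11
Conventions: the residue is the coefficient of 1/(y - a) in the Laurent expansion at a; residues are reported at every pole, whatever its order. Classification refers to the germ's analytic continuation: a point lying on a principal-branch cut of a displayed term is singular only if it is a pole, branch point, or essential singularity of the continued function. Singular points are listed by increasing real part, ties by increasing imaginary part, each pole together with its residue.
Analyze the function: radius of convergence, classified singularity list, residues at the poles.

Radius of convergence at 0: 5/8.
At -5/8: an algebraic (square-root) branch point.
At 11/12: a pole of order 1; residue -247/288.

Denominator factor (y - 11/12): pole of order 1 at 11/12, modulus 11/12.
Branch term (-8/11)*sqrt(1 - y/(-5/8)): its argument vanishes at y = -5/8, a square-root branch point, modulus 5/8.
The radius of convergence is the smallest modulus among the singular points: 5/8.
The branch term is analytic at 11/12 and contributes nothing to the residue; only the rational part matters.
At the order-1 pole 11/12 set g(y) = (y - (11/12))*(rational part) = -5*y/24 - 2/3.
Simple pole: residue = g(a) at a = 11/12, which is -247/288.
List the singular points by increasing real part (a conjugate pair: the negative imaginary part first).


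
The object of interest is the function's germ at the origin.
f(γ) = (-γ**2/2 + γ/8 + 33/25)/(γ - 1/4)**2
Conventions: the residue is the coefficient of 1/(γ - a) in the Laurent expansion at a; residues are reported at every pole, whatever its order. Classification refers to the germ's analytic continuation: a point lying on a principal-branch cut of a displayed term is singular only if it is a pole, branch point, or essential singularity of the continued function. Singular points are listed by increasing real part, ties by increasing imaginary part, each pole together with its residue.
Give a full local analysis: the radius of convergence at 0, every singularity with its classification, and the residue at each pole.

Radius of convergence at 0: 1/4.
At 1/4: a pole of order 2; residue -1/8.

Denominator factor (γ - 1/4)^2: pole of order 2 at 1/4, modulus 1/4.
The radius of convergence is the smallest modulus among the singular points: 1/4.
At the order-2 pole 1/4 set g(γ) = (γ - (1/4))^2*f(γ) = -γ**2/2 + γ/8 + 33/25.
Order-2 pole: residue = g'(a); g'(1/4) = -1/8, so the residue is -1/8.


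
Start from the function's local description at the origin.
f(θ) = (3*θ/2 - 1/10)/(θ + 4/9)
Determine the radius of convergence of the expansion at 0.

Denominator factor (θ + 4/9): pole of order 1 at -4/9, modulus 4/9.
The radius of convergence is the smallest modulus among the singular points: 4/9.

The radius of convergence is 4/9.


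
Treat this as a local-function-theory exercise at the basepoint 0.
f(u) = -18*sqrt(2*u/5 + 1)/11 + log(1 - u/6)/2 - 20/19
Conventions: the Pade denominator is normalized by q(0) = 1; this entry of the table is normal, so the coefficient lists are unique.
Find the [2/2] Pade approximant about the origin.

The Pade approximant has numerator coefficients [-562/209, -8470143871/9201812708, -35949003017/993795772464]; denominator coefficients [1, 62613307/330208590, -351493583/59437546200].

Taylor coefficients needed (expand at 0): a_0 = -562/209, a_1 = -271/660, a_2 = 1021/39600, a_3 = -13039/1782000, a_4 = 21953/14256000.
Write the denominator as Q(u) = 1 + q1*u + q2*u^2. Requiring Q*f - P = O(u^5) with deg P <= 2 kills the coefficients of u^3..u^4 in Q*f:
  u^3: a_3 + q1*a_2 + q2*a_1 = 0, i.e. -13039/1782000 + (1021/39600)*q1 + (-271/660)*q2 = 0.
  u^4: a_4 + q1*a_3 + q2*a_2 = 0, i.e. 21953/14256000 + (-13039/1782000)*q1 + (1021/39600)*q2 = 0.
Solving this linear system: q1 = 62613307/330208590, q2 = -351493583/59437546200.
The numerator is Q*f truncated at degree 2: P0 = a_0 = -562/209; P1 = a_1 + q1*a_0 = -8470143871/9201812708; P2 = a_2 + q1*a_1 + q2*a_0 = -35949003017/993795772464.


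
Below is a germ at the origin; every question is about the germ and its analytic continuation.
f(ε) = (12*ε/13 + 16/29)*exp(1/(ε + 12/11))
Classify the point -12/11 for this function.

The point is an essential singularity.

The exponent 1/(ε - (-12/11)) has a pole at -12/11, so exp(1/(ε - (-12/11))) takes every nonzero value near it: an essential singularity (not a pole of any order).


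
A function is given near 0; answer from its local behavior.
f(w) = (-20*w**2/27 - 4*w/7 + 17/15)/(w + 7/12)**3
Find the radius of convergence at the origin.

Denominator factor (w + 7/12)^3: pole of order 3 at -7/12, modulus 7/12.
The radius of convergence is the smallest modulus among the singular points: 7/12.

The radius of convergence is 7/12.


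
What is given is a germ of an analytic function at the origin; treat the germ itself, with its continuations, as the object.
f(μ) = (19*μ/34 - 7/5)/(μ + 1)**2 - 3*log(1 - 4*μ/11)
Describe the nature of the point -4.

The point is a regular point.

Denominator factors: μ + 1 = -3 at μ = -4 — none vanishes.
Branch term log(1 - μ/(11/4)): argument at -4 is 27/11, nonzero, so -4 is not its branch point (a point on a principal cut is still regular for the continued germ).
So the germ continues analytically to -4.


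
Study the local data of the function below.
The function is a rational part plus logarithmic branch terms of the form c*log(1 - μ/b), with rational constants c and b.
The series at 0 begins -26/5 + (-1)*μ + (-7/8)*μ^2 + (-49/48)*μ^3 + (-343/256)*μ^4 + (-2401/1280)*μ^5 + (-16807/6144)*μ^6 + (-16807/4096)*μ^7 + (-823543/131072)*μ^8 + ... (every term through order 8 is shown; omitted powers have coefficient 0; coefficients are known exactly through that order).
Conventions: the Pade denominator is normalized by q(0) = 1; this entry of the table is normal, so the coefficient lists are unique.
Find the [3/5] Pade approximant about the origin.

The Pade approximant has numerator coefficients [-26/5, 2315711/141016, -2203901/141016, 14398447/3384384]; denominator coefficients [1, -944895/282032, 1963815/564064, -5055085/4512512, 66885/2256256, 266511/144400384].

Taylor coefficients needed (read off): a_0 = -26/5, a_1 = -1, a_2 = -7/8, a_3 = -49/48, a_4 = -343/256, a_5 = -2401/1280, a_6 = -16807/6144, a_7 = -16807/4096, a_8 = -823543/131072.
Write the denominator as Q(μ) = 1 + q1*μ + q2*μ^2 + q3*μ^3 + q4*μ^4 + q5*μ^5. Requiring Q*f - P = O(μ^9) with deg P <= 3 kills the coefficients of μ^4..μ^8 in Q*f:
  μ^4: a_4 + q1*a_3 + q2*a_2 + q3*a_1 + q4*a_0 = 0, i.e. -343/256 + (-49/48)*q1 + (-7/8)*q2 + (-1)*q3 + (-26/5)*q4 = 0.
  μ^5: a_5 + q1*a_4 + q2*a_3 + q3*a_2 + q4*a_1 + q5*a_0 = 0, i.e. -2401/1280 + (-343/256)*q1 + (-49/48)*q2 + (-7/8)*q3 + (-1)*q4 + (-26/5)*q5 = 0.
  μ^6: a_6 + q1*a_5 + q2*a_4 + q3*a_3 + q4*a_2 + q5*a_1 = 0, i.e. -16807/6144 + (-2401/1280)*q1 + (-343/256)*q2 + (-49/48)*q3 + (-7/8)*q4 + (-1)*q5 = 0.
  μ^7: a_7 + q1*a_6 + q2*a_5 + q3*a_4 + q4*a_3 + q5*a_2 = 0, i.e. -16807/4096 + (-16807/6144)*q1 + (-2401/1280)*q2 + (-343/256)*q3 + (-49/48)*q4 + (-7/8)*q5 = 0.
  μ^8: a_8 + q1*a_7 + q2*a_6 + q3*a_5 + q4*a_4 + q5*a_3 = 0, i.e. -823543/131072 + (-16807/4096)*q1 + (-16807/6144)*q2 + (-2401/1280)*q3 + (-343/256)*q4 + (-49/48)*q5 = 0.
Solving this linear system: q1 = -944895/282032, q2 = 1963815/564064, q3 = -5055085/4512512, q4 = 66885/2256256, q5 = 266511/144400384.
The numerator is Q*f truncated at degree 3: P0 = a_0 = -26/5; P1 = a_1 + q1*a_0 = 2315711/141016; P2 = a_2 + q1*a_1 + q2*a_0 = -2203901/141016; P3 = a_3 + q1*a_2 + q2*a_1 + q3*a_0 = 14398447/3384384.


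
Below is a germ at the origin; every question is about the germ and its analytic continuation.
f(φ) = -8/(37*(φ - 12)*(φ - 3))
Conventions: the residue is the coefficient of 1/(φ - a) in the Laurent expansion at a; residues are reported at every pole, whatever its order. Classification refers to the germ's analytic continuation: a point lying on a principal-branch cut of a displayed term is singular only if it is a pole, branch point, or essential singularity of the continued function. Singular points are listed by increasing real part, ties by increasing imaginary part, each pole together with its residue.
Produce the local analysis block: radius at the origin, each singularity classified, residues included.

Radius of convergence at 0: 3.
At 3: a pole of order 1; residue 8/333.
At 12: a pole of order 1; residue -8/333.

Denominator factor (φ - 3): pole of order 1 at 3, modulus 3.
Denominator factor (φ - 12): pole of order 1 at 12, modulus 12.
The radius of convergence is the smallest modulus among the singular points: 3.
At the order-1 pole 3 set g(φ) = (φ - (3))*f(φ) = -8/(37*(φ - 12)).
Simple pole: residue = g(a) at a = 3, which is 8/333.
At the order-1 pole 12 set g(φ) = (φ - (12))*f(φ) = -8/(37*(φ - 3)).
Simple pole: residue = g(a) at a = 12, which is -8/333.
List the singular points by increasing real part (a conjugate pair: the negative imaginary part first).


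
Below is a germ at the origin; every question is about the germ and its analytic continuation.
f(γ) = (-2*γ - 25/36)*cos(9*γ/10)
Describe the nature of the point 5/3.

The point is a regular point.

There is no denominator, hence no pole anywhere.
The factor cos(9*γ/10) is entire.
So the germ continues analytically to 5/3.


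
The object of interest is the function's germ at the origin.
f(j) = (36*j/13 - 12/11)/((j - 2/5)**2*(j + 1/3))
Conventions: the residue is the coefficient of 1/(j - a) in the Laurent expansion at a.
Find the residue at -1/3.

At the order-1 pole -1/3 set g(j) = (j - (-1/3))*f(j) = (36*j/13 - 12/11)/(j - 2/5)**2.
Simple pole: residue = g(a) at a = -1/3, which is -64800/17303.

The residue is -64800/17303.


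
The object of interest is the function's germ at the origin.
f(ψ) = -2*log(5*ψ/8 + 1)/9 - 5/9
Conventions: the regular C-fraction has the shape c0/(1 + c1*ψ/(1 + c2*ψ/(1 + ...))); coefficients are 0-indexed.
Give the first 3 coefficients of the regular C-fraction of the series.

Taylor coefficients (expand at 0): a_0 = -5/9, a_1 = -5/36, a_2 = 25/576.
c0 = a_0 = -5/9. Peel one level at a time: if S = 1 + c*ψ/S' with S'(0) = 1, then c is the ψ-coefficient of S and S' = c*ψ/(S - 1).
S_1 = c0/f = 1 + (-1/4)*ψ + (9/64)*ψ^2 + ...; c1 = -1/4.
S_2 = c1*ψ/(S_1 - 1) = 1 + (9/16)*ψ + ...; c2 = 9/16.

The regular C-fraction coefficients are [-5/9, -1/4, 9/16].


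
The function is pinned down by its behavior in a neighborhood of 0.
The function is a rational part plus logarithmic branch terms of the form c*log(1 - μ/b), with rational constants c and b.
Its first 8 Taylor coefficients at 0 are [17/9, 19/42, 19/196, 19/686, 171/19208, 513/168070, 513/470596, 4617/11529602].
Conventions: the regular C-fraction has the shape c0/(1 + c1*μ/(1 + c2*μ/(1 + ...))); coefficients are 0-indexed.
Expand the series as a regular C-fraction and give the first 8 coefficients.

The regular C-fraction coefficients are [17/9, -57/238, 3/119, 17/28, -23/28, -12/805, -321/1610, -621/10486].

Taylor coefficients (read off): a_0 = 17/9, a_1 = 19/42, a_2 = 19/196, a_3 = 19/686, a_4 = 171/19208, a_5 = 513/168070, a_6 = 513/470596, a_7 = 4617/11529602.
c0 = a_0 = 17/9. Peel one level at a time: if S = 1 + c*μ/S' with S'(0) = 1, then c is the μ-coefficient of S and S' = c*μ/(S - 1).
S_1 = c0/f = 1 + (-57/238)*μ + (171/28322)*μ^2 + ...; c1 = -57/238.
S_2 = c1*μ/(S_1 - 1) = 1 + (3/119)*μ + (-3/196)*μ^2 + ...; c2 = 3/119.
S_3 = c2*μ/(S_2 - 1) = 1 + (17/28)*μ + (391/784)*μ^2 + ...; c3 = 17/28.
S_4 = c3*μ/(S_3 - 1) = 1 + (-23/28)*μ + (-3/245)*μ^2 + ...; c4 = -23/28.
S_5 = c4*μ/(S_4 - 1) = 1 + (-12/805)*μ + (-1926/648025)*μ^2 + ...; c5 = -12/805.
S_6 = c5*μ/(S_5 - 1) = 1 + (-321/1610)*μ + (-81/6860)*μ^2 + ...; c6 = -321/1610.
S_7 = c6*μ/(S_6 - 1) = 1 + (-621/10486)*μ + ...; c7 = -621/10486.


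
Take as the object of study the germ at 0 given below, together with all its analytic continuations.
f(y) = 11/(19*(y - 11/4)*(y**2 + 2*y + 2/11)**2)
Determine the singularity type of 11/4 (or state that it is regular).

The denominator factor y - 11/4 vanishes at 11/4 and appears to the power 1; the numerator there equals 11/19, nonzero, and no other factor vanishes.
Hence a pole whose order is the multiplicity, 1.

The point is a pole of order 1.


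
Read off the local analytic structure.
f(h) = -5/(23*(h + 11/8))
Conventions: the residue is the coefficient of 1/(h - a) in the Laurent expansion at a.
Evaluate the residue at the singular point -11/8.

The residue is -5/23.

At the order-1 pole -11/8 set g(h) = (h - (-11/8))*f(h) = -5/23.
Simple pole: residue = g(a) at a = -11/8, which is -5/23.


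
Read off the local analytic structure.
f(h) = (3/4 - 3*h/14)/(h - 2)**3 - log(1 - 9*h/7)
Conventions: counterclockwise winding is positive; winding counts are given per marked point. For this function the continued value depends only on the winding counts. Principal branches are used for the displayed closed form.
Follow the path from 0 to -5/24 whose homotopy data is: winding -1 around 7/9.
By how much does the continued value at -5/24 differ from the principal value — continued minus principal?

Continued minus principal equals (2)*pi*i.

The rational part is single-valued and drops out of the difference; each branch term changes only by its own monodromy.
(-1)*log(1 - h/(7/9)): each positive loop around 7/9 adds 2*pi*i to the log, so winding -1 contributes (-1)*(-1)*2*pi*i = (2)*pi*i.
Summing the contributions at h = -5/24 gives (2)*pi*i.


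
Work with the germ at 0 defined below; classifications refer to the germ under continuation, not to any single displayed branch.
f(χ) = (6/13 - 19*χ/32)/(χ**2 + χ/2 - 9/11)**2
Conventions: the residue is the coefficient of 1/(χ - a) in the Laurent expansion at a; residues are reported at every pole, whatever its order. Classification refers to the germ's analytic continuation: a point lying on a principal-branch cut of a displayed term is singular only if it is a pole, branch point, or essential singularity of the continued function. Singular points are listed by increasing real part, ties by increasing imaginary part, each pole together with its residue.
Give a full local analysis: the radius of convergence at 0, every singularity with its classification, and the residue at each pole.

Radius of convergence at 0: -1/4 + (1/44)*sqrt(1705).
At -1/4 - (1/44)*sqrt(1705): a pole of order 2; residue (2233/499720)*sqrt(1705).
At -1/4 + (1/44)*sqrt(1705): a pole of order 2; residue -(2233/499720)*sqrt(1705).

Denominator factor (χ**2 + χ/2 - 9/11)^2: discriminant 155/44, real irrational roots -1/4 + (1/44)*sqrt(1705) and -1/4 - (1/44)*sqrt(1705); poles of order 2, moduli -1/4 + (1/44)*sqrt(1705) and 1/4 + (1/44)*sqrt(1705).
The radius of convergence is the smallest modulus among the singular points: -1/4 + (1/44)*sqrt(1705).
The factor χ**2 + χ/2 - 9/11 splits as (χ - a)(χ - a') with a = -1/4 - (1/44)*sqrt(1705), a' = -1/4 + (1/44)*sqrt(1705). At the order-2 pole a set g(χ) = (χ - a)^2*f(χ) = [6/13 - 19*χ/32] / (χ - a')^2.
Order-2 pole: residue = g'(a); g'(-1/4 - (1/44)*sqrt(1705)) = (2233/499720)*sqrt(1705), so the residue is (2233/499720)*sqrt(1705).
The factor χ**2 + χ/2 - 9/11 splits as (χ - a)(χ - a') with a = -1/4 + (1/44)*sqrt(1705), a' = -1/4 - (1/44)*sqrt(1705). At the order-2 pole a set g(χ) = (χ - a)^2*f(χ) = [6/13 - 19*χ/32] / (χ - a')^2.
Order-2 pole: residue = g'(a); g'(-1/4 + (1/44)*sqrt(1705)) = -(2233/499720)*sqrt(1705), so the residue is -(2233/499720)*sqrt(1705).
List the singular points by increasing real part (a conjugate pair: the negative imaginary part first).
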